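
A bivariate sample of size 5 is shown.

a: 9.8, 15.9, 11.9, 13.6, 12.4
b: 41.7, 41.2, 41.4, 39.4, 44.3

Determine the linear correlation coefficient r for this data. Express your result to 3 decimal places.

n = 5, Σa = 63.6, Σb = 208, Σa² = 829.18, Σb² = 8665.14, Σab = 2641.56
nΣab − ΣaΣb = 13207.8 − 13228.8 = -21
nΣa² − (Σa)² = 4145.9 − 4044.96 = 100.94; nΣb² − (Σb)² = 43325.7 − 43264 = 61.7
r = -21 / √(100.94 × 61.7) = -21 / 78.9177 ≈ -0.266

-0.266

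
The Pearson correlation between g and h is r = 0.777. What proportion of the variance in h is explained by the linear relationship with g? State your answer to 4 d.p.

r² = (0.777)² = 0.6037

0.6037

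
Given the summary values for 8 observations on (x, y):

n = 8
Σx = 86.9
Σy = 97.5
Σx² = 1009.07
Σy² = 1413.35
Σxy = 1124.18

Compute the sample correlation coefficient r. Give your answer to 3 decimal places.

0.538

r = (nΣxy − ΣxΣy) / √[(nΣx² − (Σx)²)(nΣy² − (Σy)²)]
Numerator: 8×1124.18 − 86.9×97.5 = 520.69
Denominator: √[(8072.56 − 7551.61)(11306.8 − 9506.25)] = √[520.95 × 1800.55] = 968.5022
r = 520.69 / 968.5022 ≈ 0.538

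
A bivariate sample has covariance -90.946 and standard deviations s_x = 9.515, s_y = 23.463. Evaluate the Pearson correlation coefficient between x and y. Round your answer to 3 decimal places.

r = Cov(x,y) / (s_x · s_y) = -90.946 / (9.515 × 23.463)
  = -90.946 / 223.2504 ≈ -0.407

-0.407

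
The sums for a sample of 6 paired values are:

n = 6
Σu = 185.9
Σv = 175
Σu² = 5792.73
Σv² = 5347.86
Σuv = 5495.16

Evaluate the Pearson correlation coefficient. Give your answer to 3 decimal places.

r = (nΣuv − ΣuΣv) / √[(nΣu² − (Σu)²)(nΣv² − (Σv)²)]
Numerator: 6×5495.16 − 185.9×175 = 438.46
Denominator: √[(34756.38 − 34558.81)(32087.16 − 30625)] = √[197.57 × 1462.16] = 537.4746
r = 438.46 / 537.4746 ≈ 0.816

0.816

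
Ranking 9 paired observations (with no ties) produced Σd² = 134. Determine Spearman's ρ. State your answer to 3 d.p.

ρ = 1 − 6Σd² / [n(n²−1)] = 1 − 6×134 / (9×80)
  = 1 − 804/720 = 1 − 1.1167 ≈ -0.117

-0.117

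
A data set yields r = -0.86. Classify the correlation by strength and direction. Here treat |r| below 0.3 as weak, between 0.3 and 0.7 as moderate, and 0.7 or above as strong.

r = -0.86 < 0 so the relationship is negative.
|r| = 0.86, which falls in the strong range.

strong negative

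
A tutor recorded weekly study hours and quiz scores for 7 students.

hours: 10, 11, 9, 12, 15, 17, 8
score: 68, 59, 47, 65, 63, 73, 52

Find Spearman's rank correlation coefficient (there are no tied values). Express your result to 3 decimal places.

Rank hours: 3, 4, 2, 5, 6, 7, 1
Rank score: 6, 3, 1, 5, 4, 7, 2
d = rank(hours) − rank(score): -3, 1, 1, 0, 2, 0, -1; Σd² = 16
ρ = 1 − 6Σd² / [n(n²−1)] = 1 − 6×16 / (7×48) = 1 − 96/336 ≈ 0.714

0.714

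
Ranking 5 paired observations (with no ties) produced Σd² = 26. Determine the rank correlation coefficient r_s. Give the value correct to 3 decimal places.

ρ = 1 − 6Σd² / [n(n²−1)] = 1 − 6×26 / (5×24)
  = 1 − 156/120 = 1 − 1.3000 ≈ -0.300

-0.300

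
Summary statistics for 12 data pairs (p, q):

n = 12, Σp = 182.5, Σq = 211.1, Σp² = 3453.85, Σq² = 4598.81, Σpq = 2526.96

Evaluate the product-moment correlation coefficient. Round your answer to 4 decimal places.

-0.8821

r = (nΣpq − ΣpΣq) / √[(nΣp² − (Σp)²)(nΣq² − (Σq)²)]
Numerator: 12×2526.96 − 182.5×211.1 = -8202.23
Denominator: √[(41446.2 − 33306.25)(55185.72 − 44563.21)] = √[8139.95 × 10622.51] = 9298.7472
r = -8202.23 / 9298.7472 ≈ -0.8821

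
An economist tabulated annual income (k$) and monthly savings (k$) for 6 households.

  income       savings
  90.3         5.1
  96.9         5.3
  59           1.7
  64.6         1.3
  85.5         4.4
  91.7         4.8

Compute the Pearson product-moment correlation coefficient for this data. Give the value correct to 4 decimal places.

0.9767

n = 6, Σx = 488, Σy = 22.6, Σx² = 40917, Σy² = 101.08, Σxy = 1974.74
nΣxy − ΣxΣy = 11848.44 − 11028.8 = 819.64
nΣx² − (Σx)² = 245502 − 238144 = 7358; nΣy² − (Σy)² = 606.48 − 510.76 = 95.72
r = 819.64 / √(7358 × 95.72) = 819.64 / 839.2305 ≈ 0.9767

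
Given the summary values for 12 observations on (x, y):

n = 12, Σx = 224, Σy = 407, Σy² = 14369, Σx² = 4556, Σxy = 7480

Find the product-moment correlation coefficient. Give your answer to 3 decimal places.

-0.255

r = (nΣxy − ΣxΣy) / √[(nΣx² − (Σx)²)(nΣy² − (Σy)²)]
Numerator: 12×7480 − 224×407 = -1408
Denominator: √[(54672 − 50176)(172428 − 165649)] = √[4496 × 6779] = 5520.7231
r = -1408 / 5520.7231 ≈ -0.255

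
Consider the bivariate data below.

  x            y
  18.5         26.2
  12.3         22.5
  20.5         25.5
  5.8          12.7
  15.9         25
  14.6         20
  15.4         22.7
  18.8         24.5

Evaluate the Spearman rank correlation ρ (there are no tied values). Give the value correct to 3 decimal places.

Rank x: 6, 2, 8, 1, 5, 3, 4, 7
Rank y: 8, 3, 7, 1, 6, 2, 4, 5
d = rank(x) − rank(y): -2, -1, 1, 0, -1, 1, 0, 2; Σd² = 12
ρ = 1 − 6Σd² / [n(n²−1)] = 1 − 6×12 / (8×63) = 1 − 72/504 ≈ 0.857

0.857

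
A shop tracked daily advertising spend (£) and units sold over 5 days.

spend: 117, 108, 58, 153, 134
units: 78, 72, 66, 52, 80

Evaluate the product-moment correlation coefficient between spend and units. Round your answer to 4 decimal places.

-0.1654

n = 5, Σx = 570, Σy = 348, Σx² = 70082, Σy² = 24728, Σxy = 39406
nΣxy − ΣxΣy = 197030 − 198360 = -1330
nΣx² − (Σx)² = 350410 − 324900 = 25510; nΣy² − (Σy)² = 123640 − 121104 = 2536
r = -1330 / √(25510 × 2536) = -1330 / 8043.2183 ≈ -0.1654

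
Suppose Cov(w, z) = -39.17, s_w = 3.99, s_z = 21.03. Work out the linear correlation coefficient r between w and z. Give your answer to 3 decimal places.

-0.467

r = Cov(w,z) / (s_w · s_z) = -39.17 / (3.99 × 21.03)
  = -39.17 / 83.9097 ≈ -0.467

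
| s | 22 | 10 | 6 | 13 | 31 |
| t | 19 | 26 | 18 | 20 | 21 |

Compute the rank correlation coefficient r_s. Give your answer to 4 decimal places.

Rank s: 4, 2, 1, 3, 5
Rank t: 2, 5, 1, 3, 4
d = rank(s) − rank(t): 2, -3, 0, 0, 1; Σd² = 14
ρ = 1 − 6Σd² / [n(n²−1)] = 1 − 6×14 / (5×24) = 1 − 84/120 ≈ 0.3000

0.3000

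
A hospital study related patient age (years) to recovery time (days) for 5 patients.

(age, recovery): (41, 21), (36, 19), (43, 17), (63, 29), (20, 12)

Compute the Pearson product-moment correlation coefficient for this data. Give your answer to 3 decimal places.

0.947

n = 5, Σx = 203, Σy = 98, Σx² = 9195, Σy² = 2076, Σxy = 4343
nΣxy − ΣxΣy = 21715 − 19894 = 1821
nΣx² − (Σx)² = 45975 − 41209 = 4766; nΣy² − (Σy)² = 10380 − 9604 = 776
r = 1821 / √(4766 × 776) = 1821 / 1923.1266 ≈ 0.947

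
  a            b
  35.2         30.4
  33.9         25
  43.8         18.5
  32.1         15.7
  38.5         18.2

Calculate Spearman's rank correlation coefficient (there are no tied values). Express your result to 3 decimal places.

Rank a: 3, 2, 5, 1, 4
Rank b: 5, 4, 3, 1, 2
d = rank(a) − rank(b): -2, -2, 2, 0, 2; Σd² = 16
ρ = 1 − 6Σd² / [n(n²−1)] = 1 − 6×16 / (5×24) = 1 − 96/120 ≈ 0.200

0.200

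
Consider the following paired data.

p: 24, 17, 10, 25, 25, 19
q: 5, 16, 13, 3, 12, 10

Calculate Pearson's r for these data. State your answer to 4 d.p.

n = 6, Σp = 120, Σq = 59, Σp² = 2576, Σq² = 703, Σpq = 1087
nΣpq − ΣpΣq = 6522 − 7080 = -558
nΣp² − (Σp)² = 15456 − 14400 = 1056; nΣq² − (Σq)² = 4218 − 3481 = 737
r = -558 / √(1056 × 737) = -558 / 882.1973 ≈ -0.6325

-0.6325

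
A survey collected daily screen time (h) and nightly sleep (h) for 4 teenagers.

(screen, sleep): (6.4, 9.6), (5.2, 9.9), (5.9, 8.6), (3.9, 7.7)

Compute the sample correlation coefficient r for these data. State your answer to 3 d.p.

0.663

n = 4, Σx = 21.4, Σy = 35.8, Σx² = 118.02, Σy² = 323.42, Σxy = 193.69
nΣxy − ΣxΣy = 774.76 − 766.12 = 8.64
nΣx² − (Σx)² = 472.08 − 457.96 = 14.12; nΣy² − (Σy)² = 1293.68 − 1281.64 = 12.04
r = 8.64 / √(14.12 × 12.04) = 8.64 / 13.0386 ≈ 0.663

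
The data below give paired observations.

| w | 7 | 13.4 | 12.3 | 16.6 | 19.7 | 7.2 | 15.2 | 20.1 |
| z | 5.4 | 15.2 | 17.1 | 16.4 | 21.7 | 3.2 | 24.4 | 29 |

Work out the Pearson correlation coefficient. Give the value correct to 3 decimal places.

n = 8, Σw = 111.5, Σz = 132.4, Σw² = 1730.39, Σz² = 2739.06, Σwz = 2128.36
nΣwz − ΣwΣz = 17026.88 − 14762.6 = 2264.28
nΣw² − (Σw)² = 13843.12 − 12432.25 = 1410.87; nΣz² − (Σz)² = 21912.48 − 17529.76 = 4382.72
r = 2264.28 / √(1410.87 × 4382.72) = 2264.28 / 2486.6540 ≈ 0.911

0.911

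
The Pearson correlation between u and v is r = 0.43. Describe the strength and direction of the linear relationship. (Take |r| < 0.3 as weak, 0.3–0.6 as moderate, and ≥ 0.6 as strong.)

r = 0.43 > 0 so the relationship is positive.
|r| = 0.43, which falls in the moderate range.

moderate positive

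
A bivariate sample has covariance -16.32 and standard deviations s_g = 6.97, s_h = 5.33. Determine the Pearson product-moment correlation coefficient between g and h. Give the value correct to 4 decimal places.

-0.4393

r = Cov(g,h) / (s_g · s_h) = -16.32 / (6.97 × 5.33)
  = -16.32 / 37.1501 ≈ -0.4393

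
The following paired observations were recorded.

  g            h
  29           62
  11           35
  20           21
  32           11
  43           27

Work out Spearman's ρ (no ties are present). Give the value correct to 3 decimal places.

-0.300

Rank g: 3, 1, 2, 4, 5
Rank h: 5, 4, 2, 1, 3
d = rank(g) − rank(h): -2, -3, 0, 3, 2; Σd² = 26
ρ = 1 − 6Σd² / [n(n²−1)] = 1 − 6×26 / (5×24) = 1 − 156/120 ≈ -0.300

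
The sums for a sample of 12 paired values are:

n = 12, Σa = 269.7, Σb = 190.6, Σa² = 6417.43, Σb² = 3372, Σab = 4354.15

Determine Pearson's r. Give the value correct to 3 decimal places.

0.201

r = (nΣab − ΣaΣb) / √[(nΣa² − (Σa)²)(nΣb² − (Σb)²)]
Numerator: 12×4354.15 − 269.7×190.6 = 844.98
Denominator: √[(77009.16 − 72738.09)(40464 − 36328.36)] = √[4271.07 × 4135.64] = 4202.8095
r = 844.98 / 4202.8095 ≈ 0.201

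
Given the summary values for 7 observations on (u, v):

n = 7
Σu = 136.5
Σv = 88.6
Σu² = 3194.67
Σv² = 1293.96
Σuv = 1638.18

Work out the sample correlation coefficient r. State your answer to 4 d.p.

r = (nΣuv − ΣuΣv) / √[(nΣu² − (Σu)²)(nΣv² − (Σv)²)]
Numerator: 7×1638.18 − 136.5×88.6 = -626.64
Denominator: √[(22362.69 − 18632.25)(9057.72 − 7849.96)] = √[3730.44 × 1207.76] = 2122.6107
r = -626.64 / 2122.6107 ≈ -0.2952

-0.2952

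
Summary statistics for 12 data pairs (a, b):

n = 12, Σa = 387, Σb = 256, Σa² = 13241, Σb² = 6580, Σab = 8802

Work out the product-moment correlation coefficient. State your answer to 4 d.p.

0.5921

r = (nΣab − ΣaΣb) / √[(nΣa² − (Σa)²)(nΣb² − (Σb)²)]
Numerator: 12×8802 − 387×256 = 6552
Denominator: √[(158892 − 149769)(78960 − 65536)] = √[9123 × 13424] = 11066.4878
r = 6552 / 11066.4878 ≈ 0.5921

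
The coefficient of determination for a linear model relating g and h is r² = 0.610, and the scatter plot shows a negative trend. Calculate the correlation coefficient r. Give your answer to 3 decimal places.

|r| = √0.610 = 0.781
The association is negative, so r = −0.781.

-0.781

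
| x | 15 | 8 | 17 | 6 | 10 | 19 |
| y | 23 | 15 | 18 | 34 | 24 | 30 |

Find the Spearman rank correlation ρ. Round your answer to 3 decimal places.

-0.086

Rank x: 4, 2, 5, 1, 3, 6
Rank y: 3, 1, 2, 6, 4, 5
d = rank(x) − rank(y): 1, 1, 3, -5, -1, 1; Σd² = 38
ρ = 1 − 6Σd² / [n(n²−1)] = 1 − 6×38 / (6×35) = 1 − 228/210 ≈ -0.086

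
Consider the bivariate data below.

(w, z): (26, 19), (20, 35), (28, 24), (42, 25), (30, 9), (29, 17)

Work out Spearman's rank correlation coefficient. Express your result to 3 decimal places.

-0.371

Rank w: 2, 1, 3, 6, 5, 4
Rank z: 3, 6, 4, 5, 1, 2
d = rank(w) − rank(z): -1, -5, -1, 1, 4, 2; Σd² = 48
ρ = 1 − 6Σd² / [n(n²−1)] = 1 − 6×48 / (6×35) = 1 − 288/210 ≈ -0.371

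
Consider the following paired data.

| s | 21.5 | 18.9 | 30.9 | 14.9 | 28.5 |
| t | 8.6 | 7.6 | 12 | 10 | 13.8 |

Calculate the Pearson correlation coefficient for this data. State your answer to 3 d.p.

n = 5, Σs = 114.7, Σt = 52, Σs² = 2808.53, Σt² = 566.16, Σst = 1241.64
nΣst − ΣsΣt = 6208.2 − 5964.4 = 243.8
nΣs² − (Σs)² = 14042.65 − 13156.09 = 886.56; nΣt² − (Σt)² = 2830.8 − 2704 = 126.8
r = 243.8 / √(886.56 × 126.8) = 243.8 / 335.2847 ≈ 0.727

0.727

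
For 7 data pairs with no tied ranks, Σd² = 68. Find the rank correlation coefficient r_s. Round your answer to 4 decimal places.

-0.2143

ρ = 1 − 6Σd² / [n(n²−1)] = 1 − 6×68 / (7×48)
  = 1 − 408/336 = 1 − 1.21429 ≈ -0.2143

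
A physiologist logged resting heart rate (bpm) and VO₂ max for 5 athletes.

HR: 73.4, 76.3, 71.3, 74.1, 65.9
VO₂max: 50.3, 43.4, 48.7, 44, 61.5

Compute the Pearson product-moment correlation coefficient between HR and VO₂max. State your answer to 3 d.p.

n = 5, Σx = 361, Σy = 247.9, Σx² = 26126.56, Σy² = 12503.59, Σxy = 17789
nΣxy − ΣxΣy = 88945 − 89491.9 = -546.9
nΣx² − (Σx)² = 130632.8 − 130321 = 311.8; nΣy² − (Σy)² = 62517.95 − 61454.41 = 1063.54
r = -546.9 / √(311.8 × 1063.54) = -546.9 / 575.8574 ≈ -0.950

-0.950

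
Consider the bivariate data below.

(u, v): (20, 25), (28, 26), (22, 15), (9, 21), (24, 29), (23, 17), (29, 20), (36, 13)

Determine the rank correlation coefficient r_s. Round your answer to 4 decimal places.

-0.2143

Rank u: 2, 6, 3, 1, 5, 4, 7, 8
Rank v: 6, 7, 2, 5, 8, 3, 4, 1
d = rank(u) − rank(v): -4, -1, 1, -4, -3, 1, 3, 7; Σd² = 102
ρ = 1 − 6Σd² / [n(n²−1)] = 1 − 6×102 / (8×63) = 1 − 612/504 ≈ -0.2143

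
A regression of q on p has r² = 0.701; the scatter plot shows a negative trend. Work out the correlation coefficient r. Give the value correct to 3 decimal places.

|r| = √0.701 = 0.837
The association is negative, so r = −0.837.

-0.837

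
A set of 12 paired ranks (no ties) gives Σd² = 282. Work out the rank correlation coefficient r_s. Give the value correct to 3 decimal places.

0.014

ρ = 1 − 6Σd² / [n(n²−1)] = 1 − 6×282 / (12×143)
  = 1 − 1692/1716 = 1 − 0.9860 ≈ 0.014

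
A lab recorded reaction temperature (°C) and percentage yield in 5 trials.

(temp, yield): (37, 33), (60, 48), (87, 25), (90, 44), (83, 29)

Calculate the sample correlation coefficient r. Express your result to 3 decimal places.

-0.155

n = 5, Σx = 357, Σy = 179, Σx² = 27527, Σy² = 6795, Σxy = 12643
nΣxy − ΣxΣy = 63215 − 63903 = -688
nΣx² − (Σx)² = 137635 − 127449 = 10186; nΣy² − (Σy)² = 33975 − 32041 = 1934
r = -688 / √(10186 × 1934) = -688 / 4438.4371 ≈ -0.155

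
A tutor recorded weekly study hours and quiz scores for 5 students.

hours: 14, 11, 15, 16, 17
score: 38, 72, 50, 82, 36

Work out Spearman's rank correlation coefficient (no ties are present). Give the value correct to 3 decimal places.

-0.300

Rank hours: 2, 1, 3, 4, 5
Rank score: 2, 4, 3, 5, 1
d = rank(hours) − rank(score): 0, -3, 0, -1, 4; Σd² = 26
ρ = 1 − 6Σd² / [n(n²−1)] = 1 − 6×26 / (5×24) = 1 − 156/120 ≈ -0.300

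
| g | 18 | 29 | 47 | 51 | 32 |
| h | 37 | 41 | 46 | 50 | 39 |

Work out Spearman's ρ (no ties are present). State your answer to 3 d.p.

Rank g: 1, 2, 4, 5, 3
Rank h: 1, 3, 4, 5, 2
d = rank(g) − rank(h): 0, -1, 0, 0, 1; Σd² = 2
ρ = 1 − 6Σd² / [n(n²−1)] = 1 − 6×2 / (5×24) = 1 − 12/120 ≈ 0.900

0.900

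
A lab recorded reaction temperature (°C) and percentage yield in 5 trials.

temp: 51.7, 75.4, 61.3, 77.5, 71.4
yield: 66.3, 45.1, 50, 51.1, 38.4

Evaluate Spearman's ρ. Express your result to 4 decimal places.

Rank temp: 1, 4, 2, 5, 3
Rank yield: 5, 2, 3, 4, 1
d = rank(temp) − rank(yield): -4, 2, -1, 1, 2; Σd² = 26
ρ = 1 − 6Σd² / [n(n²−1)] = 1 − 6×26 / (5×24) = 1 − 156/120 ≈ -0.3000

-0.3000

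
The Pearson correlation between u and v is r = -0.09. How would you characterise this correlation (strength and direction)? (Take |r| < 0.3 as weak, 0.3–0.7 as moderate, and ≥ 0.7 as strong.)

weak negative

r = -0.09 < 0 so the relationship is negative.
|r| = 0.09, which falls in the weak range.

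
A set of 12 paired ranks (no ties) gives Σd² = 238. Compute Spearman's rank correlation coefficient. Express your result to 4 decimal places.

0.1678

ρ = 1 − 6Σd² / [n(n²−1)] = 1 − 6×238 / (12×143)
  = 1 − 1428/1716 = 1 − 0.83217 ≈ 0.1678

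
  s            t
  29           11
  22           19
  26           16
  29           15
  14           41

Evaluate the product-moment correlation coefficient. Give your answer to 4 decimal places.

n = 5, Σs = 120, Σt = 102, Σs² = 3038, Σt² = 2644, Σst = 2162
nΣst − ΣsΣt = 10810 − 12240 = -1430
nΣs² − (Σs)² = 15190 − 14400 = 790; nΣt² − (Σt)² = 13220 − 10404 = 2816
r = -1430 / √(790 × 2816) = -1430 / 1491.5227 ≈ -0.9588

-0.9588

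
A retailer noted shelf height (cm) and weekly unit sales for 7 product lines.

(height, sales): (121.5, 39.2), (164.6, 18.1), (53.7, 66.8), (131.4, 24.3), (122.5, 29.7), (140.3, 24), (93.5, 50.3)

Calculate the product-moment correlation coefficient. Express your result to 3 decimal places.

-0.973

n = 7, Σx = 827.5, Σy = 252.4, Σx² = 105437.65, Σy² = 10905.16, Σxy = 26230.74
nΣxy − ΣxΣy = 183615.18 − 208861 = -25245.82
nΣx² − (Σx)² = 738063.55 − 684756.25 = 53307.3; nΣy² − (Σy)² = 76336.12 − 63705.76 = 12630.36
r = -25245.82 / √(53307.3 × 12630.36) = -25245.82 / 25947.8398 ≈ -0.973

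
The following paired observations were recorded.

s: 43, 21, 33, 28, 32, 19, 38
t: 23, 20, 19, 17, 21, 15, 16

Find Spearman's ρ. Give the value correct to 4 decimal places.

0.4643

Rank s: 7, 2, 5, 3, 4, 1, 6
Rank t: 7, 5, 4, 3, 6, 1, 2
d = rank(s) − rank(t): 0, -3, 1, 0, -2, 0, 4; Σd² = 30
ρ = 1 − 6Σd² / [n(n²−1)] = 1 − 6×30 / (7×48) = 1 − 180/336 ≈ 0.4643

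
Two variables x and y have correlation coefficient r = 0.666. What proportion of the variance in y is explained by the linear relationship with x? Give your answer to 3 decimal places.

r² = (0.666)² = 0.444

0.444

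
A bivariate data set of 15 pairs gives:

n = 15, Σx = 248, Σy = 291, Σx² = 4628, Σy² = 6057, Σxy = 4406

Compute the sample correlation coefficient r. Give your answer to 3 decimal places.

r = (nΣxy − ΣxΣy) / √[(nΣx² − (Σx)²)(nΣy² − (Σy)²)]
Numerator: 15×4406 − 248×291 = -6078
Denominator: √[(69420 − 61504)(90855 − 84681)] = √[7916 × 6174] = 6990.9502
r = -6078 / 6990.9502 ≈ -0.869

-0.869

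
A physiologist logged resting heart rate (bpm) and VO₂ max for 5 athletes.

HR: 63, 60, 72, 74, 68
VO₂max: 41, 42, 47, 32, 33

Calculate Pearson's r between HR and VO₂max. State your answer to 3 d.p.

-0.293

n = 5, Σx = 337, Σy = 195, Σx² = 22853, Σy² = 7767, Σxy = 13099
nΣxy − ΣxΣy = 65495 − 65715 = -220
nΣx² − (Σx)² = 114265 − 113569 = 696; nΣy² − (Σy)² = 38835 − 38025 = 810
r = -220 / √(696 × 810) = -220 / 750.8395 ≈ -0.293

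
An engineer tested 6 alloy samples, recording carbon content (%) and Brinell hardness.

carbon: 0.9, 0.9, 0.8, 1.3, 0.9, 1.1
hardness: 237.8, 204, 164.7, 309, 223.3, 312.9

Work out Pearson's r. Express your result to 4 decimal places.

n = 6, Σx = 5.9, Σy = 1451.7, Σx² = 5.97, Σy² = 368541.23, Σxy = 1476.24
nΣxy − ΣxΣy = 8857.44 − 8565.03 = 292.41
nΣx² − (Σx)² = 35.82 − 34.81 = 1.01; nΣy² − (Σy)² = 2211247.38 − 2107432.89 = 103814.49
r = 292.41 / √(1.01 × 103814.49) = 292.41 / 323.8096 ≈ 0.9030

0.9030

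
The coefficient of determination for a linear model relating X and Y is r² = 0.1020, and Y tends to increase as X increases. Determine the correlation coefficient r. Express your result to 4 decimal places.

0.3194

|r| = √0.1020 = 0.3194
The association is positive, so r = 0.3194.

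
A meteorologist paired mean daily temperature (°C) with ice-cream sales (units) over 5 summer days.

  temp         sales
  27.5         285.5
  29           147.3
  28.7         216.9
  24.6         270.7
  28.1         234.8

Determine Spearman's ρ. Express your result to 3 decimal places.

-0.900

Rank temp: 2, 5, 4, 1, 3
Rank sales: 5, 1, 2, 4, 3
d = rank(temp) − rank(sales): -3, 4, 2, -3, 0; Σd² = 38
ρ = 1 − 6Σd² / [n(n²−1)] = 1 − 6×38 / (5×24) = 1 − 228/120 ≈ -0.900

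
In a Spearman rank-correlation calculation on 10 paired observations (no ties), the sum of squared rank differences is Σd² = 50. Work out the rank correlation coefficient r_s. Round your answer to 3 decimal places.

0.697

ρ = 1 − 6Σd² / [n(n²−1)] = 1 − 6×50 / (10×99)
  = 1 − 300/990 = 1 − 0.3030 ≈ 0.697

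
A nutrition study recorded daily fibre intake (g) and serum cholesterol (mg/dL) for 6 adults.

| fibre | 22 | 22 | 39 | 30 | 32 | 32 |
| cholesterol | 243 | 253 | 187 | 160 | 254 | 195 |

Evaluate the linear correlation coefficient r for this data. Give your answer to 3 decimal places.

n = 6, Σx = 177, Σy = 1292, Σx² = 5437, Σy² = 286168, Σxy = 37373
nΣxy − ΣxΣy = 224238 − 228684 = -4446
nΣx² − (Σx)² = 32622 − 31329 = 1293; nΣy² − (Σy)² = 1717008 − 1669264 = 47744
r = -4446 / √(1293 × 47744) = -4446 / 7857.0346 ≈ -0.566

-0.566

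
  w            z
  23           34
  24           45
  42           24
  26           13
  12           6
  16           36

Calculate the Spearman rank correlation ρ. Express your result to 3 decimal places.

0.086

Rank w: 3, 4, 6, 5, 1, 2
Rank z: 4, 6, 3, 2, 1, 5
d = rank(w) − rank(z): -1, -2, 3, 3, 0, -3; Σd² = 32
ρ = 1 − 6Σd² / [n(n²−1)] = 1 − 6×32 / (6×35) = 1 − 192/210 ≈ 0.086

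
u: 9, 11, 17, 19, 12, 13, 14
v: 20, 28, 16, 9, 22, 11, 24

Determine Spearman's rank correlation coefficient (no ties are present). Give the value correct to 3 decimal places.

-0.571

Rank u: 1, 2, 6, 7, 3, 4, 5
Rank v: 4, 7, 3, 1, 5, 2, 6
d = rank(u) − rank(v): -3, -5, 3, 6, -2, 2, -1; Σd² = 88
ρ = 1 − 6Σd² / [n(n²−1)] = 1 − 6×88 / (7×48) = 1 − 528/336 ≈ -0.571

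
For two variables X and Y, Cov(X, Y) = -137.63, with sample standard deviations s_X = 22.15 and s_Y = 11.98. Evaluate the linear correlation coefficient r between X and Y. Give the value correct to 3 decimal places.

-0.519

r = Cov(X,Y) / (s_X · s_Y) = -137.63 / (22.15 × 11.98)
  = -137.63 / 265.3570 ≈ -0.519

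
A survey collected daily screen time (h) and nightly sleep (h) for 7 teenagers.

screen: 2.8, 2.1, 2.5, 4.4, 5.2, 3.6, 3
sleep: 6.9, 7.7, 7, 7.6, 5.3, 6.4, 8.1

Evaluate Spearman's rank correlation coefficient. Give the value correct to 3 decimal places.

-0.500

Rank screen: 3, 1, 2, 6, 7, 5, 4
Rank sleep: 3, 6, 4, 5, 1, 2, 7
d = rank(screen) − rank(sleep): 0, -5, -2, 1, 6, 3, -3; Σd² = 84
ρ = 1 − 6Σd² / [n(n²−1)] = 1 − 6×84 / (7×48) = 1 − 504/336 ≈ -0.500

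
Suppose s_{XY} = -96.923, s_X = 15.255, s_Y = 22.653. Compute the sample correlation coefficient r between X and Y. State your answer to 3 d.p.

-0.280

r = Cov(X,Y) / (s_X · s_Y) = -96.923 / (15.255 × 22.653)
  = -96.923 / 345.5715 ≈ -0.280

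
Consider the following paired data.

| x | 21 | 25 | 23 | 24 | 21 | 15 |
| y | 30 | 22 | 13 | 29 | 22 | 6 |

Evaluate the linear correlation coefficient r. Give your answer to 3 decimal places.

n = 6, Σx = 129, Σy = 122, Σx² = 2837, Σy² = 2914, Σxy = 2727
nΣxy − ΣxΣy = 16362 − 15738 = 624
nΣx² − (Σx)² = 17022 − 16641 = 381; nΣy² − (Σy)² = 17484 − 14884 = 2600
r = 624 / √(381 × 2600) = 624 / 995.2889 ≈ 0.627

0.627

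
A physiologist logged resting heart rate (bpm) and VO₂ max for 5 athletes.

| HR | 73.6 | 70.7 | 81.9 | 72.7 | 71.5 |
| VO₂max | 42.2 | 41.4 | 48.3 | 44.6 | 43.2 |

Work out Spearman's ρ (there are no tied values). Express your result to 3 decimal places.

Rank HR: 4, 1, 5, 3, 2
Rank VO₂max: 2, 1, 5, 4, 3
d = rank(HR) − rank(VO₂max): 2, 0, 0, -1, -1; Σd² = 6
ρ = 1 − 6Σd² / [n(n²−1)] = 1 − 6×6 / (5×24) = 1 − 36/120 ≈ 0.700

0.700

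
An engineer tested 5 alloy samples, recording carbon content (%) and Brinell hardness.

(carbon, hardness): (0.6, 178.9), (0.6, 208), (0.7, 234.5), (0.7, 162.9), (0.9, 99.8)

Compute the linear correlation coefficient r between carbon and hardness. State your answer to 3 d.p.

-0.749

n = 5, Σx = 3.5, Σy = 884.1, Σx² = 2.51, Σy² = 166755.91, Σxy = 600.14
nΣxy − ΣxΣy = 3000.7 − 3094.35 = -93.65
nΣx² − (Σx)² = 12.55 − 12.25 = 0.3; nΣy² − (Σy)² = 833779.55 − 781632.81 = 52146.74
r = -93.65 / √(0.3 × 52146.74) = -93.65 / 125.0761 ≈ -0.749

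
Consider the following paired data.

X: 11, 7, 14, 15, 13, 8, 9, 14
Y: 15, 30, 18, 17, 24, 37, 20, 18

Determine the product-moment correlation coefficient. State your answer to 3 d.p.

n = 8, ΣX = 91, ΣY = 179, ΣX² = 1101, ΣY² = 4407, ΣXY = 1922
nΣXY − ΣXΣY = 15376 − 16289 = -913
nΣX² − (ΣX)² = 8808 − 8281 = 527; nΣY² − (ΣY)² = 35256 − 32041 = 3215
r = -913 / √(527 × 3215) = -913 / 1301.6547 ≈ -0.701

-0.701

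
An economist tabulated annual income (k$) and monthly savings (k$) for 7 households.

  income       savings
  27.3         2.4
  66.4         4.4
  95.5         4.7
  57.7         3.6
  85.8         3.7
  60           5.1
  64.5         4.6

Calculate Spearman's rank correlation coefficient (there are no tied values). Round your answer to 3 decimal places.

0.500

Rank income: 1, 5, 7, 2, 6, 3, 4
Rank savings: 1, 4, 6, 2, 3, 7, 5
d = rank(income) − rank(savings): 0, 1, 1, 0, 3, -4, -1; Σd² = 28
ρ = 1 − 6Σd² / [n(n²−1)] = 1 − 6×28 / (7×48) = 1 − 168/336 ≈ 0.500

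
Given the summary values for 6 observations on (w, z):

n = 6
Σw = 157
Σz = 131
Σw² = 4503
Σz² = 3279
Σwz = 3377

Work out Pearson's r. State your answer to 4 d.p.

r = (nΣwz − ΣwΣz) / √[(nΣw² − (Σw)²)(nΣz² − (Σz)²)]
Numerator: 6×3377 − 157×131 = -305
Denominator: √[(27018 − 24649)(19674 − 17161)] = √[2369 × 2513] = 2439.9379
r = -305 / 2439.9379 ≈ -0.1250

-0.1250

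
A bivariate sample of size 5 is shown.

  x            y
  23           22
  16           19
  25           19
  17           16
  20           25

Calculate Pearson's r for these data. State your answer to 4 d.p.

n = 5, Σx = 101, Σy = 101, Σx² = 2099, Σy² = 2087, Σxy = 2057
nΣxy − ΣxΣy = 10285 − 10201 = 84
nΣx² − (Σx)² = 10495 − 10201 = 294; nΣy² − (Σy)² = 10435 − 10201 = 234
r = 84 / √(294 × 234) = 84 / 262.2899 ≈ 0.3203

0.3203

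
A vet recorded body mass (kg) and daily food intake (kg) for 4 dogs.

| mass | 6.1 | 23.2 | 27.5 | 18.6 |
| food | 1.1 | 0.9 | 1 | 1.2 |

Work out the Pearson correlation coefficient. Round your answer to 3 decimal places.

n = 4, Σx = 75.4, Σy = 4.2, Σx² = 1677.66, Σy² = 4.46, Σxy = 77.41
nΣxy − ΣxΣy = 309.64 − 316.68 = -7.04
nΣx² − (Σx)² = 6710.64 − 5685.16 = 1025.48; nΣy² − (Σy)² = 17.84 − 17.64 = 0.2
r = -7.04 / √(1025.48 × 0.2) = -7.04 / 14.3212 ≈ -0.492

-0.492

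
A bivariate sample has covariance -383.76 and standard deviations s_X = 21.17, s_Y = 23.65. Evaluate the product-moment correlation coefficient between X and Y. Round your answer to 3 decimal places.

-0.766

r = Cov(X,Y) / (s_X · s_Y) = -383.76 / (21.17 × 23.65)
  = -383.76 / 500.6705 ≈ -0.766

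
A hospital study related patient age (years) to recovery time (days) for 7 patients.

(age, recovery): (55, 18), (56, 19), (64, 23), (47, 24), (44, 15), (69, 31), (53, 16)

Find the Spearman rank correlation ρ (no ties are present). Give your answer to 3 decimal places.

0.643

Rank age: 4, 5, 6, 2, 1, 7, 3
Rank recovery: 3, 4, 5, 6, 1, 7, 2
d = rank(age) − rank(recovery): 1, 1, 1, -4, 0, 0, 1; Σd² = 20
ρ = 1 − 6Σd² / [n(n²−1)] = 1 − 6×20 / (7×48) = 1 − 120/336 ≈ 0.643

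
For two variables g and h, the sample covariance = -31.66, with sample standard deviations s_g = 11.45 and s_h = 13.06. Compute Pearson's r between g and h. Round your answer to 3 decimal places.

r = Cov(g,h) / (s_g · s_h) = -31.66 / (11.45 × 13.06)
  = -31.66 / 149.5370 ≈ -0.212

-0.212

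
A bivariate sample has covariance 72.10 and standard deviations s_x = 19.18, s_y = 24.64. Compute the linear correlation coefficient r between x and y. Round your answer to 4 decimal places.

0.1526

r = Cov(x,y) / (s_x · s_y) = 72.10 / (19.18 × 24.64)
  = 72.10 / 472.5952 ≈ 0.1526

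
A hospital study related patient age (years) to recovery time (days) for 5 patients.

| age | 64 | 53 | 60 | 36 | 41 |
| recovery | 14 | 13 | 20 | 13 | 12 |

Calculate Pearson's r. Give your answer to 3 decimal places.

0.566

n = 5, Σx = 254, Σy = 72, Σx² = 13482, Σy² = 1078, Σxy = 3745
nΣxy − ΣxΣy = 18725 − 18288 = 437
nΣx² − (Σx)² = 67410 − 64516 = 2894; nΣy² − (Σy)² = 5390 − 5184 = 206
r = 437 / √(2894 × 206) = 437 / 772.1166 ≈ 0.566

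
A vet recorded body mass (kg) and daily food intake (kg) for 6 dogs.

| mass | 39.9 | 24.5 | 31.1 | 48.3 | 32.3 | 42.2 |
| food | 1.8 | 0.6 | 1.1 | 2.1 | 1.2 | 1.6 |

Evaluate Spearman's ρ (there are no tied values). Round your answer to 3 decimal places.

Rank mass: 4, 1, 2, 6, 3, 5
Rank food: 5, 1, 2, 6, 3, 4
d = rank(mass) − rank(food): -1, 0, 0, 0, 0, 1; Σd² = 2
ρ = 1 − 6Σd² / [n(n²−1)] = 1 − 6×2 / (6×35) = 1 − 12/210 ≈ 0.943

0.943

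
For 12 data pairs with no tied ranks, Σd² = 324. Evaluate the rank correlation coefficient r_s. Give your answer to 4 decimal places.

-0.1329

ρ = 1 − 6Σd² / [n(n²−1)] = 1 − 6×324 / (12×143)
  = 1 − 1944/1716 = 1 − 1.13287 ≈ -0.1329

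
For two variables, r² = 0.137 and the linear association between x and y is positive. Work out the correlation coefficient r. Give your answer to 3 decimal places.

|r| = √0.137 = 0.370
The association is positive, so r = 0.370.

0.370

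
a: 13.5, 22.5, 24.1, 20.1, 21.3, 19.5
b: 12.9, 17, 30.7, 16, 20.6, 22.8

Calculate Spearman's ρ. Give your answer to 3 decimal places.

Rank a: 1, 5, 6, 3, 4, 2
Rank b: 1, 3, 6, 2, 4, 5
d = rank(a) − rank(b): 0, 2, 0, 1, 0, -3; Σd² = 14
ρ = 1 − 6Σd² / [n(n²−1)] = 1 − 6×14 / (6×35) = 1 − 84/210 ≈ 0.600

0.600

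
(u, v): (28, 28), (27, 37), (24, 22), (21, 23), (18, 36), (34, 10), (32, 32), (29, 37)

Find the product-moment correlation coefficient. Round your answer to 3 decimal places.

n = 8, Σu = 213, Σv = 225, Σu² = 5875, Σv² = 6955, Σuv = 5879
nΣuv − ΣuΣv = 47032 − 47925 = -893
nΣu² − (Σu)² = 47000 − 45369 = 1631; nΣv² − (Σv)² = 55640 − 50625 = 5015
r = -893 / √(1631 × 5015) = -893 / 2859.9764 ≈ -0.312

-0.312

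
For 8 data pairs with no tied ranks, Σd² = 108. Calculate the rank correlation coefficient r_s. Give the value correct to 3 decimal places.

ρ = 1 − 6Σd² / [n(n²−1)] = 1 − 6×108 / (8×63)
  = 1 − 648/504 = 1 − 1.2857 ≈ -0.286

-0.286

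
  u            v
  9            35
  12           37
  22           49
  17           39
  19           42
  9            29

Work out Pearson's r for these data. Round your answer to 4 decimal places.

n = 6, Σu = 88, Σv = 231, Σu² = 1440, Σv² = 9121, Σuv = 3559
nΣuv − ΣuΣv = 21354 − 20328 = 1026
nΣu² − (Σu)² = 8640 − 7744 = 896; nΣv² − (Σv)² = 54726 − 53361 = 1365
r = 1026 / √(896 × 1365) = 1026 / 1105.9114 ≈ 0.9277

0.9277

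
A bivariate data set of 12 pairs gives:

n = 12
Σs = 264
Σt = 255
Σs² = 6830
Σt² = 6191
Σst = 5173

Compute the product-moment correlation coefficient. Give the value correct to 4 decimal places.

-0.4919

r = (nΣst − ΣsΣt) / √[(nΣs² − (Σs)²)(nΣt² − (Σt)²)]
Numerator: 12×5173 − 264×255 = -5244
Denominator: √[(81960 − 69696)(74292 − 65025)] = √[12264 × 9267] = 10660.6983
r = -5244 / 10660.6983 ≈ -0.4919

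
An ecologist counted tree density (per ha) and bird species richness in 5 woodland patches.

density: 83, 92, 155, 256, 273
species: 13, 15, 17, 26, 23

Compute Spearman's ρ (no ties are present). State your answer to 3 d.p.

0.900

Rank density: 1, 2, 3, 4, 5
Rank species: 1, 2, 3, 5, 4
d = rank(density) − rank(species): 0, 0, 0, -1, 1; Σd² = 2
ρ = 1 − 6Σd² / [n(n²−1)] = 1 − 6×2 / (5×24) = 1 − 12/120 ≈ 0.900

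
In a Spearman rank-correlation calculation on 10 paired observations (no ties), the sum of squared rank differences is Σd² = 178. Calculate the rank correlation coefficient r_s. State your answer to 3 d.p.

ρ = 1 − 6Σd² / [n(n²−1)] = 1 − 6×178 / (10×99)
  = 1 − 1068/990 = 1 − 1.0788 ≈ -0.079

-0.079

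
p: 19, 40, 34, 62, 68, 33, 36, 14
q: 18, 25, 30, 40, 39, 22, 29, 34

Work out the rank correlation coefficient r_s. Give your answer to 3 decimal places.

Rank p: 2, 6, 4, 7, 8, 3, 5, 1
Rank q: 1, 3, 5, 8, 7, 2, 4, 6
d = rank(p) − rank(q): 1, 3, -1, -1, 1, 1, 1, -5; Σd² = 40
ρ = 1 − 6Σd² / [n(n²−1)] = 1 − 6×40 / (8×63) = 1 − 240/504 ≈ 0.524

0.524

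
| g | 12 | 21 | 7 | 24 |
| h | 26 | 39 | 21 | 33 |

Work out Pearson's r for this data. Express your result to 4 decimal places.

n = 4, Σg = 64, Σh = 119, Σg² = 1210, Σh² = 3727, Σgh = 2070
nΣgh − ΣgΣh = 8280 − 7616 = 664
nΣg² − (Σg)² = 4840 − 4096 = 744; nΣh² − (Σh)² = 14908 − 14161 = 747
r = 664 / √(744 × 747) = 664 / 745.4985 ≈ 0.8907

0.8907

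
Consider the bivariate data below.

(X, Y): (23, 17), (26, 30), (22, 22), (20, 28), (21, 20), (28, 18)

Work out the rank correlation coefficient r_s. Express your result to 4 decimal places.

Rank X: 4, 5, 3, 1, 2, 6
Rank Y: 1, 6, 4, 5, 3, 2
d = rank(X) − rank(Y): 3, -1, -1, -4, -1, 4; Σd² = 44
ρ = 1 − 6Σd² / [n(n²−1)] = 1 − 6×44 / (6×35) = 1 − 264/210 ≈ -0.2571

-0.2571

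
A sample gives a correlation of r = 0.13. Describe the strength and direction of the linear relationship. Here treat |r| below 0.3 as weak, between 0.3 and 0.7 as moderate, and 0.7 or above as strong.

r = 0.13 > 0 so the relationship is positive.
|r| = 0.13, which falls in the weak range.

weak positive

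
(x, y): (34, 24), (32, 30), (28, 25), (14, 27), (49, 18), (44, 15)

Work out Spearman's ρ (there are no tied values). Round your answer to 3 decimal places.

Rank x: 4, 3, 2, 1, 6, 5
Rank y: 3, 6, 4, 5, 2, 1
d = rank(x) − rank(y): 1, -3, -2, -4, 4, 4; Σd² = 62
ρ = 1 − 6Σd² / [n(n²−1)] = 1 − 6×62 / (6×35) = 1 − 372/210 ≈ -0.771

-0.771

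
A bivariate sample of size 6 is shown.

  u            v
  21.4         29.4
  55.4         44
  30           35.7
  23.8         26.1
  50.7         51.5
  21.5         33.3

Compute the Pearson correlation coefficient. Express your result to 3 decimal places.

0.895

n = 6, Σu = 202.8, Σv = 220, Σu² = 8026.3, Σv² = 8517.2, Σuv = 8085.94
nΣuv − ΣuΣv = 48515.64 − 44616 = 3899.64
nΣu² − (Σu)² = 48157.8 − 41127.84 = 7029.96; nΣv² − (Σv)² = 51103.2 − 48400 = 2703.2
r = 3899.64 / √(7029.96 × 2703.2) = 3899.64 / 4359.2875 ≈ 0.895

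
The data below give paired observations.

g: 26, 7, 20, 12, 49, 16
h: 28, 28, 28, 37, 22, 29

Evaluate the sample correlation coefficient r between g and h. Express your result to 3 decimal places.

n = 6, Σg = 130, Σh = 172, Σg² = 3926, Σh² = 5046, Σgh = 3470
nΣgh − ΣgΣh = 20820 − 22360 = -1540
nΣg² − (Σg)² = 23556 − 16900 = 6656; nΣh² − (Σh)² = 30276 − 29584 = 692
r = -1540 / √(6656 × 692) = -1540 / 2146.1482 ≈ -0.718

-0.718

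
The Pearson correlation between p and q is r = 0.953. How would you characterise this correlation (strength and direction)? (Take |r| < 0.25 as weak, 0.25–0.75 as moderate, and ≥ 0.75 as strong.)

strong positive

r = 0.953 > 0 so the relationship is positive.
|r| = 0.953, which falls in the strong range.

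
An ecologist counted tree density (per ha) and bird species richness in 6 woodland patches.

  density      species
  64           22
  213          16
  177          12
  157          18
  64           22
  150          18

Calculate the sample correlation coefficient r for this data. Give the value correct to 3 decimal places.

-0.843

n = 6, Σx = 825, Σy = 108, Σx² = 132039, Σy² = 2016, Σxy = 13874
nΣxy − ΣxΣy = 83244 − 89100 = -5856
nΣx² − (Σx)² = 792234 − 680625 = 111609; nΣy² − (Σy)² = 12096 − 11664 = 432
r = -5856 / √(111609 × 432) = -5856 / 6943.7085 ≈ -0.843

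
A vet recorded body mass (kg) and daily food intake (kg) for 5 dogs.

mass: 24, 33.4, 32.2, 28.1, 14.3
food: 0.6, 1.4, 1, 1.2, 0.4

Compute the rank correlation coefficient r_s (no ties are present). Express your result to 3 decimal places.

Rank mass: 2, 5, 4, 3, 1
Rank food: 2, 5, 3, 4, 1
d = rank(mass) − rank(food): 0, 0, 1, -1, 0; Σd² = 2
ρ = 1 − 6Σd² / [n(n²−1)] = 1 − 6×2 / (5×24) = 1 − 12/120 ≈ 0.900

0.900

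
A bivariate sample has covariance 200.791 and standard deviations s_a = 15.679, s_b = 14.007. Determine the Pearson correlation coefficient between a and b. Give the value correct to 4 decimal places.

r = Cov(a,b) / (s_a · s_b) = 200.791 / (15.679 × 14.007)
  = 200.791 / 219.6158 ≈ 0.9143

0.9143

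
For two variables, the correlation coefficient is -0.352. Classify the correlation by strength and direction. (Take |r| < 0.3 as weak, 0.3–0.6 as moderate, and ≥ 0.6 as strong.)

moderate negative

r = -0.352 < 0 so the relationship is negative.
|r| = 0.352, which falls in the moderate range.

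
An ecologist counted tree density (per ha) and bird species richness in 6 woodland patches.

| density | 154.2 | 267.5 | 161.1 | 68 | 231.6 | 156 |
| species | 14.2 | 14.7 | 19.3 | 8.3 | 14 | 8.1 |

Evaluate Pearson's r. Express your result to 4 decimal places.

0.4708

n = 6, Σx = 1038.4, Σy = 78.6, Σx² = 203885.66, Σy² = 1120.72, Σxy = 14301.52
nΣxy − ΣxΣy = 85809.12 − 81618.24 = 4190.88
nΣx² − (Σx)² = 1223313.96 − 1078274.56 = 145039.4; nΣy² − (Σy)² = 6724.32 − 6177.96 = 546.36
r = 4190.88 / √(145039.4 × 546.36) = 4190.88 / 8901.8946 ≈ 0.4708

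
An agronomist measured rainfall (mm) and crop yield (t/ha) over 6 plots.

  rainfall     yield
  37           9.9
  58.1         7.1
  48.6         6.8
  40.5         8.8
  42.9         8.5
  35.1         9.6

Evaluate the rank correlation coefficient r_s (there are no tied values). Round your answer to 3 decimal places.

Rank rainfall: 2, 6, 5, 3, 4, 1
Rank yield: 6, 2, 1, 4, 3, 5
d = rank(rainfall) − rank(yield): -4, 4, 4, -1, 1, -4; Σd² = 66
ρ = 1 − 6Σd² / [n(n²−1)] = 1 − 6×66 / (6×35) = 1 − 396/210 ≈ -0.886

-0.886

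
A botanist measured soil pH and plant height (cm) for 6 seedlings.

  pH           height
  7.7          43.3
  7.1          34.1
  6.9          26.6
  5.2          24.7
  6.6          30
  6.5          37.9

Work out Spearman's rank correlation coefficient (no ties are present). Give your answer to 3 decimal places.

Rank pH: 6, 5, 4, 1, 3, 2
Rank height: 6, 4, 2, 1, 3, 5
d = rank(pH) − rank(height): 0, 1, 2, 0, 0, -3; Σd² = 14
ρ = 1 − 6Σd² / [n(n²−1)] = 1 − 6×14 / (6×35) = 1 − 84/210 ≈ 0.600

0.600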